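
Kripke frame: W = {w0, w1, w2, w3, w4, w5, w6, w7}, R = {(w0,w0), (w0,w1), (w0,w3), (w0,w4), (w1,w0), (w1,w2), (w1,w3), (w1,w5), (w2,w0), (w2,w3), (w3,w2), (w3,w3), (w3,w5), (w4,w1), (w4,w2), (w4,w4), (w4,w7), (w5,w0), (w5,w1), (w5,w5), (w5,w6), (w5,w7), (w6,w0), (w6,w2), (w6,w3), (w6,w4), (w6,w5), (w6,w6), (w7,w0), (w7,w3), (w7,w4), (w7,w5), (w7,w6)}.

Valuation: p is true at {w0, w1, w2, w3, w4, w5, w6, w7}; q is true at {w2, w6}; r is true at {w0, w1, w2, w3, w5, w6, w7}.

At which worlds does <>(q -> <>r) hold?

w0: successors {w0, w1, w3, w4}; q -> <>r there: w0:T, w1:T, w3:T, w4:T. ✓
w1: successors {w0, w2, w3, w5}; q -> <>r there: w0:T, w2:T, w3:T, w5:T. ✓
w2: successors {w0, w3}; q -> <>r there: w0:T, w3:T. ✓
w3: successors {w2, w3, w5}; q -> <>r there: w2:T, w3:T, w5:T. ✓
w4: successors {w1, w2, w4, w7}; q -> <>r there: w1:T, w2:T, w4:T, w7:T. ✓
w5: successors {w0, w1, w5, w6, w7}; q -> <>r there: w0:T, w1:T, w5:T, w6:T, w7:T. ✓
w6: successors {w0, w2, w3, w4, w5, w6}; q -> <>r there: w0:T, w2:T, w3:T, w4:T, w5:T, w6:T. ✓
w7: successors {w0, w3, w4, w5, w6}; q -> <>r there: w0:T, w3:T, w4:T, w5:T, w6:T. ✓

{w0, w1, w2, w3, w4, w5, w6, w7}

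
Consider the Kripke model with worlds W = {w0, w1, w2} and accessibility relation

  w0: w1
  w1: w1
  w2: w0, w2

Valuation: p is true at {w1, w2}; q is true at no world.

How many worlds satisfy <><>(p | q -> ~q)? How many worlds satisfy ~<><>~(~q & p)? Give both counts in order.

For <><>(p | q -> ~q):
w0: successors {w1}; <>(p | q -> ~q) there: w1:T. ✓
w1: successors {w1}; <>(p | q -> ~q) there: w1:T. ✓
w2: successors {w0, w2}; <>(p | q -> ~q) there: w0:T, w2:T. ✓
— 3 worlds.
For ~<><>~(~q & p):
w0: <><>~(~q & p) is F. ✓
w1: <><>~(~q & p) is F. ✓
w2: <><>~(~q & p) is T. ✗
— 2 worlds.

3 and 2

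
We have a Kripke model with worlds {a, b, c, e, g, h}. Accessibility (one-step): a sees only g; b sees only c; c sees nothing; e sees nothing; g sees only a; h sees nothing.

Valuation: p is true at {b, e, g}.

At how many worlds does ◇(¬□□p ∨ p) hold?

a: successors {g}; ¬□□p ∨ p there: g:T. ✓
b: successors {c}; ¬□□p ∨ p there: c:F. ✗
c: no successors, so ◇(¬□□p ∨ p) fails. ✗
e: no successors, so ◇(¬□□p ∨ p) fails. ✗
g: successors {a}; ¬□□p ∨ p there: a:T. ✓
h: no successors, so ◇(¬□□p ∨ p) fails. ✗
Satisfying worlds: {a, g}.

2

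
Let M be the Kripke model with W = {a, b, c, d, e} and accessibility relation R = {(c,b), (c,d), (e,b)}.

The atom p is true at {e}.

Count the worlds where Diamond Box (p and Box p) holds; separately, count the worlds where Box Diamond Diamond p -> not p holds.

2 and 5

For Diamond Box (p and Box p):
a: no successors, so Diamond Box (p and Box p) fails. ✗
b: no successors, so Diamond Box (p and Box p) fails. ✗
c: successors {b, d}; Box (p and Box p) there: b:T, d:T. ✓
d: no successors, so Diamond Box (p and Box p) fails. ✗
e: successors {b}; Box (p and Box p) there: b:T. ✓
— 2 worlds.
For Box Diamond Diamond p -> not p:
a: Box Diamond Diamond p is T, not p is T. ✓
b: Box Diamond Diamond p is T, not p is T. ✓
c: Box Diamond Diamond p is F, not p is T. ✓
d: Box Diamond Diamond p is T, not p is T. ✓
e: Box Diamond Diamond p is F, not p is F. ✓
— 5 worlds.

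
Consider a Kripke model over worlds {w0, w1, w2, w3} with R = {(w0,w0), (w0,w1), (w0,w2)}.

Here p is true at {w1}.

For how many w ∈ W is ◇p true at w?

1

w0: successors {w0, w1, w2}; p there: w0:F, w1:T, w2:F. ✓
w1: no successors, so ◇p fails. ✗
w2: no successors, so ◇p fails. ✗
w3: no successors, so ◇p fails. ✗
Satisfying worlds: {w0}.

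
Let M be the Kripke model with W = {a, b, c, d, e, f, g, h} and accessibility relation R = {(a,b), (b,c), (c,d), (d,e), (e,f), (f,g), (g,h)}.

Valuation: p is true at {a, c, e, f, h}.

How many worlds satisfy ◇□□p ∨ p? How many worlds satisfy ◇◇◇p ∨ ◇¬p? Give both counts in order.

7 and 5

For ◇□□p ∨ p:
a: ◇□□p is F, p is T. ✓
b: ◇□□p is T, p is F. ✓
c: ◇□□p is T, p is T. ✓
d: ◇□□p is F, p is F. ✗
e: ◇□□p is T, p is T. ✓
f: ◇□□p is T, p is T. ✓
g: ◇□□p is T, p is F. ✓
h: ◇□□p is F, p is T. ✓
— 7 worlds.
For ◇◇◇p ∨ ◇¬p:
a: ◇◇◇p is F, ◇¬p is T. ✓
b: ◇◇◇p is T, ◇¬p is F. ✓
c: ◇◇◇p is T, ◇¬p is T. ✓
d: ◇◇◇p is F, ◇¬p is F. ✗
e: ◇◇◇p is T, ◇¬p is F. ✓
f: ◇◇◇p is F, ◇¬p is T. ✓
g: ◇◇◇p is F, ◇¬p is F. ✗
h: ◇◇◇p is F, ◇¬p is F. ✗
— 5 worlds.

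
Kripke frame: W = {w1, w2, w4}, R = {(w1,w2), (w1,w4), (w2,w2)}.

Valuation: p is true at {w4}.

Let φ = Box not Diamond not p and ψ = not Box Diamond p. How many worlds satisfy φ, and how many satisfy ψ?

1 and 2

For Box not Diamond not p:
w1: successors {w2, w4}; not Diamond not p there: w2:F, w4:T. ✗
w2: successors {w2}; not Diamond not p there: w2:F. ✗
w4: no successors, so Box not Diamond not p holds vacuously. ✓
— 1 world.
For not Box Diamond p:
w1: Box Diamond p is F. ✓
w2: Box Diamond p is F. ✓
w4: Box Diamond p is T. ✗
— 2 worlds.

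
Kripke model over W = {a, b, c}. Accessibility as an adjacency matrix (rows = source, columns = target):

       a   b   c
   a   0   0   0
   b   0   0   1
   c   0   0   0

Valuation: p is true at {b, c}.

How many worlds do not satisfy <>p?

a: no successors, so <>p fails. ✗
b: successors {c}; p there: c:T. ✓
c: no successors, so <>p fails. ✗
Satisfying worlds: {b}.
So <>p fails at the other 2 worlds.

2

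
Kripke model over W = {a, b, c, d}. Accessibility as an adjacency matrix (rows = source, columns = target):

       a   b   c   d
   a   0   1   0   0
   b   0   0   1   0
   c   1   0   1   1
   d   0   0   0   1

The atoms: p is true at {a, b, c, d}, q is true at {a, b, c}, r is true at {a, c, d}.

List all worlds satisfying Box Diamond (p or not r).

{a, b, c, d}

a: successors {b}; Diamond (p or not r) there: b:T. ✓
b: successors {c}; Diamond (p or not r) there: c:T. ✓
c: successors {a, c, d}; Diamond (p or not r) there: a:T, c:T, d:T. ✓
d: successors {d}; Diamond (p or not r) there: d:T. ✓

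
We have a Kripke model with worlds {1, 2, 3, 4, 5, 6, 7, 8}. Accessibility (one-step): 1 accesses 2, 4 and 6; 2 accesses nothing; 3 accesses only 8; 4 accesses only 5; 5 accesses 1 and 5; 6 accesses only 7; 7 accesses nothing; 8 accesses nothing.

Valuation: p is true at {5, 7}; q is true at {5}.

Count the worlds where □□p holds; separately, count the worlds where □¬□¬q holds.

6 and 4

For □□p:
1: successors {2, 4, 6}; □p there: 2:T, 4:T, 6:T. ✓
2: no successors, so □□p holds vacuously. ✓
3: successors {8}; □p there: 8:T. ✓
4: successors {5}; □p there: 5:F. ✗
5: successors {1, 5}; □p there: 1:F, 5:F. ✗
6: successors {7}; □p there: 7:T. ✓
7: no successors, so □□p holds vacuously. ✓
8: no successors, so □□p holds vacuously. ✓
— 6 worlds.
For □¬□¬q:
1: successors {2, 4, 6}; ¬□¬q there: 2:F, 4:T, 6:F. ✗
2: no successors, so □¬□¬q holds vacuously. ✓
3: successors {8}; ¬□¬q there: 8:F. ✗
4: successors {5}; ¬□¬q there: 5:T. ✓
5: successors {1, 5}; ¬□¬q there: 1:F, 5:T. ✗
6: successors {7}; ¬□¬q there: 7:F. ✗
7: no successors, so □¬□¬q holds vacuously. ✓
8: no successors, so □¬□¬q holds vacuously. ✓
— 4 worlds.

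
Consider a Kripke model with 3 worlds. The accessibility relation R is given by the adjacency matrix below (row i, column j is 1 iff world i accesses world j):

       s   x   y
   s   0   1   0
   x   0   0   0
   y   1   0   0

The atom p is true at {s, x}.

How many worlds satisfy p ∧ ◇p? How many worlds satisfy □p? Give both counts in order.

1 and 3

For p ∧ ◇p:
s: p is T, ◇p is T. ✓
x: p is T, ◇p is F. ✗
y: p is F, ◇p is T. ✗
— 1 world.
For □p:
s: successors {x}; p there: x:T. ✓
x: no successors, so □p holds vacuously. ✓
y: successors {s}; p there: s:T. ✓
— 3 worlds.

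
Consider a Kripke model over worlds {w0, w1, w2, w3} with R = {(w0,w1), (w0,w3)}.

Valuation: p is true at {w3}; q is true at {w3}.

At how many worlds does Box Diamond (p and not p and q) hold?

w0: successors {w1, w3}; Diamond (p and not p and q) there: w1:F, w3:F. ✗
w1: no successors, so Box Diamond (p and not p and q) holds vacuously. ✓
w2: no successors, so Box Diamond (p and not p and q) holds vacuously. ✓
w3: no successors, so Box Diamond (p and not p and q) holds vacuously. ✓
Satisfying worlds: {w1, w2, w3}.

3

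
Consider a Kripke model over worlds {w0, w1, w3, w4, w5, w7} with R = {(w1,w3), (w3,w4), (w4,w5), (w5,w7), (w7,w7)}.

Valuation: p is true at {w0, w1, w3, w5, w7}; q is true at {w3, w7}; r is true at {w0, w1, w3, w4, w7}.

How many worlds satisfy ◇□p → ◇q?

4

w0: ◇□p is F, ◇q is F. ✓
w1: ◇□p is F, ◇q is T. ✓
w3: ◇□p is T, ◇q is F. ✗
w4: ◇□p is T, ◇q is F. ✗
w5: ◇□p is T, ◇q is T. ✓
w7: ◇□p is T, ◇q is T. ✓
Satisfying worlds: {w0, w1, w5, w7}.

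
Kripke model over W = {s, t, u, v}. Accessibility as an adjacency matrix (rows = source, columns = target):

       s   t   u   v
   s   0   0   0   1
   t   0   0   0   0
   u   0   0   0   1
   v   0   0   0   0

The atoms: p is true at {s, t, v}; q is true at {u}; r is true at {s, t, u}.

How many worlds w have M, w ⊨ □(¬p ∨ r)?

2

s: successors {v}; ¬p ∨ r there: v:F. ✗
t: no successors, so □(¬p ∨ r) holds vacuously. ✓
u: successors {v}; ¬p ∨ r there: v:F. ✗
v: no successors, so □(¬p ∨ r) holds vacuously. ✓
Satisfying worlds: {t, v}.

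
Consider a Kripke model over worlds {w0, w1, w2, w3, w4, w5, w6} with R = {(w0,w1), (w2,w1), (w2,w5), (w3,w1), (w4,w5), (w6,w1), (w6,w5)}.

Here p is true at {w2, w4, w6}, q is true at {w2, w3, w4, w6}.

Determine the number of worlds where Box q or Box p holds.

w0: Box q is F, Box p is F. ✗
w1: Box q is T, Box p is T. ✓
w2: Box q is F, Box p is F. ✗
w3: Box q is F, Box p is F. ✗
w4: Box q is F, Box p is F. ✗
w5: Box q is T, Box p is T. ✓
w6: Box q is F, Box p is F. ✗
Satisfying worlds: {w1, w5}.

2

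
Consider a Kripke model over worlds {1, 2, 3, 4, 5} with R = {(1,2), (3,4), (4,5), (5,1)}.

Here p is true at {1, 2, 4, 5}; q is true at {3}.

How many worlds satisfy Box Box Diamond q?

2

1: successors {2}; Box Diamond q there: 2:T. ✓
2: no successors, so Box Box Diamond q holds vacuously. ✓
3: successors {4}; Box Diamond q there: 4:F. ✗
4: successors {5}; Box Diamond q there: 5:F. ✗
5: successors {1}; Box Diamond q there: 1:F. ✗
Satisfying worlds: {1, 2}.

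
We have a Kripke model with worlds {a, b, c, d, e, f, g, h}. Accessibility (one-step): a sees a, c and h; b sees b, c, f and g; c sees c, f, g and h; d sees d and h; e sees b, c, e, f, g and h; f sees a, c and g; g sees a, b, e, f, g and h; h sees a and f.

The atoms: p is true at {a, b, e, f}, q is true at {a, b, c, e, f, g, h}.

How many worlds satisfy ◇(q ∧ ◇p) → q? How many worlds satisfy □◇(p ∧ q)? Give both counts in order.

7 and 7

For ◇(q ∧ ◇p) → q:
a: ◇(q ∧ ◇p) is T, q is T. ✓
b: ◇(q ∧ ◇p) is T, q is T. ✓
c: ◇(q ∧ ◇p) is T, q is T. ✓
d: ◇(q ∧ ◇p) is T, q is F. ✗
e: ◇(q ∧ ◇p) is T, q is T. ✓
f: ◇(q ∧ ◇p) is T, q is T. ✓
g: ◇(q ∧ ◇p) is T, q is T. ✓
h: ◇(q ∧ ◇p) is T, q is T. ✓
— 7 worlds.
For □◇(p ∧ q):
a: successors {a, c, h}; ◇(p ∧ q) there: a:T, c:T, h:T. ✓
b: successors {b, c, f, g}; ◇(p ∧ q) there: b:T, c:T, f:T, g:T. ✓
c: successors {c, f, g, h}; ◇(p ∧ q) there: c:T, f:T, g:T, h:T. ✓
d: successors {d, h}; ◇(p ∧ q) there: d:F, h:T. ✗
e: successors {b, c, e, f, g, h}; ◇(p ∧ q) there: b:T, c:T, e:T, f:T, g:T, h:T. ✓
f: successors {a, c, g}; ◇(p ∧ q) there: a:T, c:T, g:T. ✓
g: successors {a, b, e, f, g, h}; ◇(p ∧ q) there: a:T, b:T, e:T, f:T, g:T, h:T. ✓
h: successors {a, f}; ◇(p ∧ q) there: a:T, f:T. ✓
— 7 worlds.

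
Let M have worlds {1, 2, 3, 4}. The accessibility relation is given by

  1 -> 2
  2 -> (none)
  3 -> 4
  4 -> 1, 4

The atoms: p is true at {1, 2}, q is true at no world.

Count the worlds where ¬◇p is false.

2

1: ◇p is T. ✗
2: ◇p is F. ✓
3: ◇p is F. ✓
4: ◇p is T. ✗
Satisfying worlds: {2, 3}.
So ¬◇p fails at the other 2 worlds.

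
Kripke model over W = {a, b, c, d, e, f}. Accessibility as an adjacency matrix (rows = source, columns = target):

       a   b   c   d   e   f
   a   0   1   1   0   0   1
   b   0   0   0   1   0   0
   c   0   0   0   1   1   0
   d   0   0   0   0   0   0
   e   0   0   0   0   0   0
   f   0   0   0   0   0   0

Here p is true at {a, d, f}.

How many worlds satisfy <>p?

a: successors {b, c, f}; p there: b:F, c:F, f:T. ✓
b: successors {d}; p there: d:T. ✓
c: successors {d, e}; p there: d:T, e:F. ✓
d: no successors, so <>p fails. ✗
e: no successors, so <>p fails. ✗
f: no successors, so <>p fails. ✗
Satisfying worlds: {a, b, c}.

3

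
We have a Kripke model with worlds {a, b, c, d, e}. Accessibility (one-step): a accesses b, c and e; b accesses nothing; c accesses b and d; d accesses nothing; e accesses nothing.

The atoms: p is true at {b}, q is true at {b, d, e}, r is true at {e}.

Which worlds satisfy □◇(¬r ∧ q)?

a: successors {b, c, e}; ◇(¬r ∧ q) there: b:F, c:T, e:F. ✗
b: no successors, so □◇(¬r ∧ q) holds vacuously. ✓
c: successors {b, d}; ◇(¬r ∧ q) there: b:F, d:F. ✗
d: no successors, so □◇(¬r ∧ q) holds vacuously. ✓
e: no successors, so □◇(¬r ∧ q) holds vacuously. ✓

{b, d, e}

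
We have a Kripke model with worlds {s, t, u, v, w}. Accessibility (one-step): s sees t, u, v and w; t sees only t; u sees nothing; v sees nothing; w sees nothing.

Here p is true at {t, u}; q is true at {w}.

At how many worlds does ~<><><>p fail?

2

s: <><><>p is T. ✗
t: <><><>p is T. ✗
u: <><><>p is F. ✓
v: <><><>p is F. ✓
w: <><><>p is F. ✓
Satisfying worlds: {u, v, w}.
So ~<><><>p fails at the other 2 worlds.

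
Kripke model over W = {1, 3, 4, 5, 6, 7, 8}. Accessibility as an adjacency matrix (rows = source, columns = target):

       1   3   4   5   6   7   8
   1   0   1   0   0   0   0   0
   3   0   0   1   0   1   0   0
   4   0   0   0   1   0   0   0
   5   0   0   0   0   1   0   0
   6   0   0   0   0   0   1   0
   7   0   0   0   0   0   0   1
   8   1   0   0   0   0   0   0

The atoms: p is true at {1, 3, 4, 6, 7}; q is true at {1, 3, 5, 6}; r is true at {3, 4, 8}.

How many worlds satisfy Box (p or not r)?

6

1: successors {3}; p or not r there: 3:T. ✓
3: successors {4, 6}; p or not r there: 4:T, 6:T. ✓
4: successors {5}; p or not r there: 5:T. ✓
5: successors {6}; p or not r there: 6:T. ✓
6: successors {7}; p or not r there: 7:T. ✓
7: successors {8}; p or not r there: 8:F. ✗
8: successors {1}; p or not r there: 1:T. ✓
Satisfying worlds: {1, 3, 4, 5, 6, 8}.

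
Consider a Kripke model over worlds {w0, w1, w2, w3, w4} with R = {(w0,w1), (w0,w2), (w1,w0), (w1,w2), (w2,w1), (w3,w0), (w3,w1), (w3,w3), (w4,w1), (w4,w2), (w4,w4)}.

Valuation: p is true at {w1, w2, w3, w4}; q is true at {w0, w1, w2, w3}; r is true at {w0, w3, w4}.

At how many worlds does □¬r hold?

2

w0: successors {w1, w2}; ¬r there: w1:T, w2:T. ✓
w1: successors {w0, w2}; ¬r there: w0:F, w2:T. ✗
w2: successors {w1}; ¬r there: w1:T. ✓
w3: successors {w0, w1, w3}; ¬r there: w0:F, w1:T, w3:F. ✗
w4: successors {w1, w2, w4}; ¬r there: w1:T, w2:T, w4:F. ✗
Satisfying worlds: {w0, w2}.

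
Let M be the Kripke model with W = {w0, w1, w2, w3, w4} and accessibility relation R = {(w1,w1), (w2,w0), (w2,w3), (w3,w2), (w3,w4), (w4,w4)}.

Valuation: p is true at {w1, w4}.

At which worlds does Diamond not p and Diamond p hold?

{w3}

w0: Diamond not p is F, Diamond p is F. ✗
w1: Diamond not p is F, Diamond p is T. ✗
w2: Diamond not p is T, Diamond p is F. ✗
w3: Diamond not p is T, Diamond p is T. ✓
w4: Diamond not p is F, Diamond p is T. ✗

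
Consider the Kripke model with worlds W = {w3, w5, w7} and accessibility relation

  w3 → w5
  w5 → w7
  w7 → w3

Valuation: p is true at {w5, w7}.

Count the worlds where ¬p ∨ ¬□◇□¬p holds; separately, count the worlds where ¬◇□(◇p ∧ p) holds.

For ¬p ∨ ¬□◇□¬p:
w3: ¬p is T, ¬□◇□¬p is F. ✓
w5: ¬p is F, ¬□◇□¬p is T. ✓
w7: ¬p is F, ¬□◇□¬p is T. ✓
— 3 worlds.
For ¬◇□(◇p ∧ p):
w3: ◇□(◇p ∧ p) is F. ✓
w5: ◇□(◇p ∧ p) is F. ✓
w7: ◇□(◇p ∧ p) is T. ✗
— 2 worlds.

3 and 2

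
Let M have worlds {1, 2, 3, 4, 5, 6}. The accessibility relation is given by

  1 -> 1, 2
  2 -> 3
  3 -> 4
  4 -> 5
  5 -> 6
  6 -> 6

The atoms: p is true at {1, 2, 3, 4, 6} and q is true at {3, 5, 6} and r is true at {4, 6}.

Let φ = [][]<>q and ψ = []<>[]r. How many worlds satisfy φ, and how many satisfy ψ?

For [][]<>q:
1: successors {1, 2}; []<>q there: 1:F, 2:F. ✗
2: successors {3}; []<>q there: 3:T. ✓
3: successors {4}; []<>q there: 4:T. ✓
4: successors {5}; []<>q there: 5:T. ✓
5: successors {6}; []<>q there: 6:T. ✓
6: successors {6}; []<>q there: 6:T. ✓
— 5 worlds.
For []<>[]r:
1: successors {1, 2}; <>[]r there: 1:F, 2:T. ✗
2: successors {3}; <>[]r there: 3:F. ✗
3: successors {4}; <>[]r there: 4:T. ✓
4: successors {5}; <>[]r there: 5:T. ✓
5: successors {6}; <>[]r there: 6:T. ✓
6: successors {6}; <>[]r there: 6:T. ✓
— 4 worlds.

5 and 4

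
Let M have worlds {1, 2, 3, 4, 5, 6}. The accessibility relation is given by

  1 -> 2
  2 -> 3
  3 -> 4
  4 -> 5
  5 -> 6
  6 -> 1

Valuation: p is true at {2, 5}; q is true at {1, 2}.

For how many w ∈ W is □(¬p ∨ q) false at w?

1: successors {2}; ¬p ∨ q there: 2:T. ✓
2: successors {3}; ¬p ∨ q there: 3:T. ✓
3: successors {4}; ¬p ∨ q there: 4:T. ✓
4: successors {5}; ¬p ∨ q there: 5:F. ✗
5: successors {6}; ¬p ∨ q there: 6:T. ✓
6: successors {1}; ¬p ∨ q there: 1:T. ✓
Satisfying worlds: {1, 2, 3, 5, 6}.
So □(¬p ∨ q) fails at the other 1 world.

1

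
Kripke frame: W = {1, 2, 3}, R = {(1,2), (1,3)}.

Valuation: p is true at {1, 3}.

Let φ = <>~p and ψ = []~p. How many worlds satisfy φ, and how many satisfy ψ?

1 and 2

For <>~p:
1: successors {2, 3}; ~p there: 2:T, 3:F. ✓
2: no successors, so <>~p fails. ✗
3: no successors, so <>~p fails. ✗
— 1 world.
For []~p:
1: successors {2, 3}; ~p there: 2:T, 3:F. ✗
2: no successors, so []~p holds vacuously. ✓
3: no successors, so []~p holds vacuously. ✓
— 2 worlds.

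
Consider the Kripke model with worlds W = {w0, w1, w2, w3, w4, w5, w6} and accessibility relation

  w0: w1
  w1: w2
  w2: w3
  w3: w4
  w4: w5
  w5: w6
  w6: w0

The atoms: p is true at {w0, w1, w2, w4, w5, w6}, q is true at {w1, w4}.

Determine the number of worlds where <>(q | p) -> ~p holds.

w0: <>(q | p) is T, ~p is F. ✗
w1: <>(q | p) is T, ~p is F. ✗
w2: <>(q | p) is F, ~p is F. ✓
w3: <>(q | p) is T, ~p is T. ✓
w4: <>(q | p) is T, ~p is F. ✗
w5: <>(q | p) is T, ~p is F. ✗
w6: <>(q | p) is T, ~p is F. ✗
Satisfying worlds: {w2, w3}.

2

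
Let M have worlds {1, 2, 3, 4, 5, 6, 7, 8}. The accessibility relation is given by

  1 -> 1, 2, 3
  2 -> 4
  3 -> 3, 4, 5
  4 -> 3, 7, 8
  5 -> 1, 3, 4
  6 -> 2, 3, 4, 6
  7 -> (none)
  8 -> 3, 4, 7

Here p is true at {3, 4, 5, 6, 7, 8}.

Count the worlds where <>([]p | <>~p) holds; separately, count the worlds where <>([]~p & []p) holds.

7 and 2

For <>([]p | <>~p):
1: successors {1, 2, 3}; []p | <>~p there: 1:T, 2:T, 3:T. ✓
2: successors {4}; []p | <>~p there: 4:T. ✓
3: successors {3, 4, 5}; []p | <>~p there: 3:T, 4:T, 5:T. ✓
4: successors {3, 7, 8}; []p | <>~p there: 3:T, 7:T, 8:T. ✓
5: successors {1, 3, 4}; []p | <>~p there: 1:T, 3:T, 4:T. ✓
6: successors {2, 3, 4, 6}; []p | <>~p there: 2:T, 3:T, 4:T, 6:T. ✓
7: no successors, so <>([]p | <>~p) fails. ✗
8: successors {3, 4, 7}; []p | <>~p there: 3:T, 4:T, 7:T. ✓
— 7 worlds.
For <>([]~p & []p):
1: successors {1, 2, 3}; []~p & []p there: 1:F, 2:F, 3:F. ✗
2: successors {4}; []~p & []p there: 4:F. ✗
3: successors {3, 4, 5}; []~p & []p there: 3:F, 4:F, 5:F. ✗
4: successors {3, 7, 8}; []~p & []p there: 3:F, 7:T, 8:F. ✓
5: successors {1, 3, 4}; []~p & []p there: 1:F, 3:F, 4:F. ✗
6: successors {2, 3, 4, 6}; []~p & []p there: 2:F, 3:F, 4:F, 6:F. ✗
7: no successors, so <>([]~p & []p) fails. ✗
8: successors {3, 4, 7}; []~p & []p there: 3:F, 4:F, 7:T. ✓
— 2 worlds.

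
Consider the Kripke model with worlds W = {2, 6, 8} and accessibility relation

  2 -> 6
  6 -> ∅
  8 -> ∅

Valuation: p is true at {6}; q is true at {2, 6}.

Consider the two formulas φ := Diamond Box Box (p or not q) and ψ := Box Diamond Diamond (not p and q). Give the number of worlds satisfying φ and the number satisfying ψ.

For Diamond Box Box (p or not q):
2: successors {6}; Box Box (p or not q) there: 6:T. ✓
6: no successors, so Diamond Box Box (p or not q) fails. ✗
8: no successors, so Diamond Box Box (p or not q) fails. ✗
— 1 world.
For Box Diamond Diamond (not p and q):
2: successors {6}; Diamond Diamond (not p and q) there: 6:F. ✗
6: no successors, so Box Diamond Diamond (not p and q) holds vacuously. ✓
8: no successors, so Box Diamond Diamond (not p and q) holds vacuously. ✓
— 2 worlds.

1 and 2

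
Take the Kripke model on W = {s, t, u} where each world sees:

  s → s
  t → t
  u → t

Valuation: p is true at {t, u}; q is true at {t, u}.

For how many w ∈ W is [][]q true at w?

s: successors {s}; []q there: s:F. ✗
t: successors {t}; []q there: t:T. ✓
u: successors {t}; []q there: t:T. ✓
Satisfying worlds: {t, u}.

2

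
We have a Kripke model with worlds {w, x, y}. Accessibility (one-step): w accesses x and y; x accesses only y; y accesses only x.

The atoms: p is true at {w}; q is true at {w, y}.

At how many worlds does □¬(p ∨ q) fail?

w: successors {x, y}; ¬(p ∨ q) there: x:T, y:F. ✗
x: successors {y}; ¬(p ∨ q) there: y:F. ✗
y: successors {x}; ¬(p ∨ q) there: x:T. ✓
Satisfying worlds: {y}.
So □¬(p ∨ q) fails at the other 2 worlds.

2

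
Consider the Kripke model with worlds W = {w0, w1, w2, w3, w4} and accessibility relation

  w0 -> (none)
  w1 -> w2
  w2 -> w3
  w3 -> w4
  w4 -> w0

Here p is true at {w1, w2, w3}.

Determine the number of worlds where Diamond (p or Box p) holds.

3

w0: no successors, so Diamond (p or Box p) fails. ✗
w1: successors {w2}; p or Box p there: w2:T. ✓
w2: successors {w3}; p or Box p there: w3:T. ✓
w3: successors {w4}; p or Box p there: w4:F. ✗
w4: successors {w0}; p or Box p there: w0:T. ✓
Satisfying worlds: {w1, w2, w4}.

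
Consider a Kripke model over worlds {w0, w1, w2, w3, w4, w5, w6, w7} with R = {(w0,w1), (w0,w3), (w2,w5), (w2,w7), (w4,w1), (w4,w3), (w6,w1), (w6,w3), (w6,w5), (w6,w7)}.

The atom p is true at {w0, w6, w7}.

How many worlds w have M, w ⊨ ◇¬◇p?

4

w0: successors {w1, w3}; ¬◇p there: w1:T, w3:T. ✓
w1: no successors, so ◇¬◇p fails. ✗
w2: successors {w5, w7}; ¬◇p there: w5:T, w7:T. ✓
w3: no successors, so ◇¬◇p fails. ✗
w4: successors {w1, w3}; ¬◇p there: w1:T, w3:T. ✓
w5: no successors, so ◇¬◇p fails. ✗
w6: successors {w1, w3, w5, w7}; ¬◇p there: w1:T, w3:T, w5:T, w7:T. ✓
w7: no successors, so ◇¬◇p fails. ✗
Satisfying worlds: {w0, w2, w4, w6}.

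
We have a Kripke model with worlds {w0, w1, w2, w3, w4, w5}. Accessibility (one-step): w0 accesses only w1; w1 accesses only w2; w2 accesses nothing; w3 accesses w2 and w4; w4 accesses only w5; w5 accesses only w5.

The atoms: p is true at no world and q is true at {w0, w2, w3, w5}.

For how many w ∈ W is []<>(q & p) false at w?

5

w0: successors {w1}; <>(q & p) there: w1:F. ✗
w1: successors {w2}; <>(q & p) there: w2:F. ✗
w2: no successors, so []<>(q & p) holds vacuously. ✓
w3: successors {w2, w4}; <>(q & p) there: w2:F, w4:F. ✗
w4: successors {w5}; <>(q & p) there: w5:F. ✗
w5: successors {w5}; <>(q & p) there: w5:F. ✗
Satisfying worlds: {w2}.
So []<>(q & p) fails at the other 5 worlds.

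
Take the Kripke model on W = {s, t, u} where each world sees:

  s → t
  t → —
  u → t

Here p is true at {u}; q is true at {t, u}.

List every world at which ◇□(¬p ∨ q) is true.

s: successors {t}; □(¬p ∨ q) there: t:T. ✓
t: no successors, so ◇□(¬p ∨ q) fails. ✗
u: successors {t}; □(¬p ∨ q) there: t:T. ✓

{s, u}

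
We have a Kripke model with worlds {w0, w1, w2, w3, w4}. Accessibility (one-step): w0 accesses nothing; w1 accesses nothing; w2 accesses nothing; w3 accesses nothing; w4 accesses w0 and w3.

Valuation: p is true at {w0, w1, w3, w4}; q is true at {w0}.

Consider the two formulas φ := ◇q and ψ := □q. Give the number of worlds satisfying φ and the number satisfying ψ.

For ◇q:
w0: no successors, so ◇q fails. ✗
w1: no successors, so ◇q fails. ✗
w2: no successors, so ◇q fails. ✗
w3: no successors, so ◇q fails. ✗
w4: successors {w0, w3}; q there: w0:T, w3:F. ✓
— 1 world.
For □q:
w0: no successors, so □q holds vacuously. ✓
w1: no successors, so □q holds vacuously. ✓
w2: no successors, so □q holds vacuously. ✓
w3: no successors, so □q holds vacuously. ✓
w4: successors {w0, w3}; q there: w0:T, w3:F. ✗
— 4 worlds.

1 and 4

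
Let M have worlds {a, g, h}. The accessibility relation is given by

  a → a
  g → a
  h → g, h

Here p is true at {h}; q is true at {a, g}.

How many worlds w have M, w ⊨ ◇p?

1

a: successors {a}; p there: a:F. ✗
g: successors {a}; p there: a:F. ✗
h: successors {g, h}; p there: g:F, h:T. ✓
Satisfying worlds: {h}.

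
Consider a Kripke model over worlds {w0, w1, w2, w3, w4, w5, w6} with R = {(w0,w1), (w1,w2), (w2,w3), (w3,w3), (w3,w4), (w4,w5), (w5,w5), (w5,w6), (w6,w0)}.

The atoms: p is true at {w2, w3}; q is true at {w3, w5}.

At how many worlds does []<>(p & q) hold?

2

w0: successors {w1}; <>(p & q) there: w1:F. ✗
w1: successors {w2}; <>(p & q) there: w2:T. ✓
w2: successors {w3}; <>(p & q) there: w3:T. ✓
w3: successors {w3, w4}; <>(p & q) there: w3:T, w4:F. ✗
w4: successors {w5}; <>(p & q) there: w5:F. ✗
w5: successors {w5, w6}; <>(p & q) there: w5:F, w6:F. ✗
w6: successors {w0}; <>(p & q) there: w0:F. ✗
Satisfying worlds: {w1, w2}.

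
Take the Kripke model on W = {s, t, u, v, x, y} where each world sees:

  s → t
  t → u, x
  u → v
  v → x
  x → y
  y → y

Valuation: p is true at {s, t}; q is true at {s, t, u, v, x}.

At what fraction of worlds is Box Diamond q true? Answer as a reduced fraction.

s: successors {t}; Diamond q there: t:T. ✓
t: successors {u, x}; Diamond q there: u:T, x:F. ✗
u: successors {v}; Diamond q there: v:T. ✓
v: successors {x}; Diamond q there: x:F. ✗
x: successors {y}; Diamond q there: y:F. ✗
y: successors {y}; Diamond q there: y:F. ✗
That's 2 of 6 worlds, so 2/6 = 1/3.

1/3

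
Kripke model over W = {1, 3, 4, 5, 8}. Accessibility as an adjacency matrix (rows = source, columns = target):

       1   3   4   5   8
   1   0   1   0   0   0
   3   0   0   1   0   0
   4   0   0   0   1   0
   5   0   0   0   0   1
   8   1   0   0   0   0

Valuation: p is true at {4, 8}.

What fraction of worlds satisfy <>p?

2/5

1: successors {3}; p there: 3:F. ✗
3: successors {4}; p there: 4:T. ✓
4: successors {5}; p there: 5:F. ✗
5: successors {8}; p there: 8:T. ✓
8: successors {1}; p there: 1:F. ✗
That's 2 of 5 worlds, so 2/5.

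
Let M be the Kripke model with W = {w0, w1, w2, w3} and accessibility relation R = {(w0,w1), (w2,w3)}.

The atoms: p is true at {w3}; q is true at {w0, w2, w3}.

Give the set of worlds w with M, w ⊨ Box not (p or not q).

{w1, w3}

w0: successors {w1}; not (p or not q) there: w1:F. ✗
w1: no successors, so Box not (p or not q) holds vacuously. ✓
w2: successors {w3}; not (p or not q) there: w3:F. ✗
w3: no successors, so Box not (p or not q) holds vacuously. ✓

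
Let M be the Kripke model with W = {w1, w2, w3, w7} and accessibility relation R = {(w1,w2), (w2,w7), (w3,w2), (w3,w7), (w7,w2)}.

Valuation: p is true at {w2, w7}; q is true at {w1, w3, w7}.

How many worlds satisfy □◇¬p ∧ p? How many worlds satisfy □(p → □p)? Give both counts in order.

0 and 4

For □◇¬p ∧ p:
w1: □◇¬p is F, p is F. ✗
w2: □◇¬p is F, p is T. ✗
w3: □◇¬p is F, p is F. ✗
w7: □◇¬p is F, p is T. ✗
— 0 worlds.
For □(p → □p):
w1: successors {w2}; p → □p there: w2:T. ✓
w2: successors {w7}; p → □p there: w7:T. ✓
w3: successors {w2, w7}; p → □p there: w2:T, w7:T. ✓
w7: successors {w2}; p → □p there: w2:T. ✓
— 4 worlds.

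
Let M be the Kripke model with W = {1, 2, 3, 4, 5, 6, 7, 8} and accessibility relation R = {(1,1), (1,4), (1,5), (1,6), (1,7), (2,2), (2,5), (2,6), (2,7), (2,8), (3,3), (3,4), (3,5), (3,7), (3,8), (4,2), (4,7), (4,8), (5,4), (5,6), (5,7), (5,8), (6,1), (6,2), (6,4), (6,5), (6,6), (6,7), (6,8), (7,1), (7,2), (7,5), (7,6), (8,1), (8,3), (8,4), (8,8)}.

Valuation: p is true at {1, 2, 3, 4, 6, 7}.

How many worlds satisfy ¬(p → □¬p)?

1: p → □¬p is F. ✓
2: p → □¬p is F. ✓
3: p → □¬p is F. ✓
4: p → □¬p is F. ✓
5: p → □¬p is T. ✗
6: p → □¬p is F. ✓
7: p → □¬p is F. ✓
8: p → □¬p is T. ✗
Satisfying worlds: {1, 2, 3, 4, 6, 7}.

6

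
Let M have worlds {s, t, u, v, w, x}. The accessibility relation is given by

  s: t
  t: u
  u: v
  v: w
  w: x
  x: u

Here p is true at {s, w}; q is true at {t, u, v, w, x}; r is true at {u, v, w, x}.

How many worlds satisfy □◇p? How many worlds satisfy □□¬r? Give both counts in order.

1 and 0

For □◇p:
s: successors {t}; ◇p there: t:F. ✗
t: successors {u}; ◇p there: u:F. ✗
u: successors {v}; ◇p there: v:T. ✓
v: successors {w}; ◇p there: w:F. ✗
w: successors {x}; ◇p there: x:F. ✗
x: successors {u}; ◇p there: u:F. ✗
— 1 world.
For □□¬r:
s: successors {t}; □¬r there: t:F. ✗
t: successors {u}; □¬r there: u:F. ✗
u: successors {v}; □¬r there: v:F. ✗
v: successors {w}; □¬r there: w:F. ✗
w: successors {x}; □¬r there: x:F. ✗
x: successors {u}; □¬r there: u:F. ✗
— 0 worlds.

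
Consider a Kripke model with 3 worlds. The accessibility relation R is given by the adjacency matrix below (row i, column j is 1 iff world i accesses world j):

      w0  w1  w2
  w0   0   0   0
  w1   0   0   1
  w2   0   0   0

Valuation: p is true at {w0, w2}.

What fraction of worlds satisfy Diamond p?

1/3

w0: no successors, so Diamond p fails. ✗
w1: successors {w2}; p there: w2:T. ✓
w2: no successors, so Diamond p fails. ✗
That's 1 of 3 worlds, so 1/3.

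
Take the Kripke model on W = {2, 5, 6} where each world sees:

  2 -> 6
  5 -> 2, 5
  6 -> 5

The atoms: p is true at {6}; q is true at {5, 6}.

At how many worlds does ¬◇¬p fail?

2: ◇¬p is F. ✓
5: ◇¬p is T. ✗
6: ◇¬p is T. ✗
Satisfying worlds: {2}.
So ¬◇¬p fails at the other 2 worlds.

2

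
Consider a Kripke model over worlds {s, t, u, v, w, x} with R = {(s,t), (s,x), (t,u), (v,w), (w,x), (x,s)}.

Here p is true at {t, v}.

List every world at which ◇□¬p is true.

{s, t, v, w}

s: successors {t, x}; □¬p there: t:T, x:T. ✓
t: successors {u}; □¬p there: u:T. ✓
u: no successors, so ◇□¬p fails. ✗
v: successors {w}; □¬p there: w:T. ✓
w: successors {x}; □¬p there: x:T. ✓
x: successors {s}; □¬p there: s:F. ✗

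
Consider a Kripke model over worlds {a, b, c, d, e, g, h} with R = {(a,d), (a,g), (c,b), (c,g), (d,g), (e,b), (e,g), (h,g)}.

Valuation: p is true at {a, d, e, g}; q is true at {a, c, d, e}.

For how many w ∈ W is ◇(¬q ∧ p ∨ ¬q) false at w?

2

a: successors {d, g}; ¬q ∧ p ∨ ¬q there: d:F, g:T. ✓
b: no successors, so ◇(¬q ∧ p ∨ ¬q) fails. ✗
c: successors {b, g}; ¬q ∧ p ∨ ¬q there: b:T, g:T. ✓
d: successors {g}; ¬q ∧ p ∨ ¬q there: g:T. ✓
e: successors {b, g}; ¬q ∧ p ∨ ¬q there: b:T, g:T. ✓
g: no successors, so ◇(¬q ∧ p ∨ ¬q) fails. ✗
h: successors {g}; ¬q ∧ p ∨ ¬q there: g:T. ✓
Satisfying worlds: {a, c, d, e, h}.
So ◇(¬q ∧ p ∨ ¬q) fails at the other 2 worlds.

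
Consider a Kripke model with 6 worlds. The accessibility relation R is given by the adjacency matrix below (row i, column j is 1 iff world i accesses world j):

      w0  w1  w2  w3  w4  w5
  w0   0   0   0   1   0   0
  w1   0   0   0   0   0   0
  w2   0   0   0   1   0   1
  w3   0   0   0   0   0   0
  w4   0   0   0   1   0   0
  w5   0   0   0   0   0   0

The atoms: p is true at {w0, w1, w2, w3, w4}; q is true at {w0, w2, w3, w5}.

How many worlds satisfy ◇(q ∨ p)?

3

w0: successors {w3}; q ∨ p there: w3:T. ✓
w1: no successors, so ◇(q ∨ p) fails. ✗
w2: successors {w3, w5}; q ∨ p there: w3:T, w5:T. ✓
w3: no successors, so ◇(q ∨ p) fails. ✗
w4: successors {w3}; q ∨ p there: w3:T. ✓
w5: no successors, so ◇(q ∨ p) fails. ✗
Satisfying worlds: {w0, w2, w4}.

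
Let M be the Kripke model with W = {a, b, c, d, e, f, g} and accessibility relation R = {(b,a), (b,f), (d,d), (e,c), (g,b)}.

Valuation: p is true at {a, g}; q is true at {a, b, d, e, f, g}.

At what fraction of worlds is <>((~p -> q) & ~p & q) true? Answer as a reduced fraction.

3/7

a: no successors, so <>((~p -> q) & ~p & q) fails. ✗
b: successors {a, f}; (~p -> q) & ~p & q there: a:F, f:T. ✓
c: no successors, so <>((~p -> q) & ~p & q) fails. ✗
d: successors {d}; (~p -> q) & ~p & q there: d:T. ✓
e: successors {c}; (~p -> q) & ~p & q there: c:F. ✗
f: no successors, so <>((~p -> q) & ~p & q) fails. ✗
g: successors {b}; (~p -> q) & ~p & q there: b:T. ✓
That's 3 of 7 worlds, so 3/7.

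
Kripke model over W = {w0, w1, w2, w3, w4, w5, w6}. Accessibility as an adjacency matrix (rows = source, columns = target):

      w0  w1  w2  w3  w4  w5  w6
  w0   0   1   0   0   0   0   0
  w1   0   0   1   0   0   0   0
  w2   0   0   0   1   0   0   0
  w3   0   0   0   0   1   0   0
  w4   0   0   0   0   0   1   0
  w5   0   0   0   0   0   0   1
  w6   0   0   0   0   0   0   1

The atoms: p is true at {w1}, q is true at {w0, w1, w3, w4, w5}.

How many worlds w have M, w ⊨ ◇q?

w0: successors {w1}; q there: w1:T. ✓
w1: successors {w2}; q there: w2:F. ✗
w2: successors {w3}; q there: w3:T. ✓
w3: successors {w4}; q there: w4:T. ✓
w4: successors {w5}; q there: w5:T. ✓
w5: successors {w6}; q there: w6:F. ✗
w6: successors {w6}; q there: w6:F. ✗
Satisfying worlds: {w0, w2, w3, w4}.

4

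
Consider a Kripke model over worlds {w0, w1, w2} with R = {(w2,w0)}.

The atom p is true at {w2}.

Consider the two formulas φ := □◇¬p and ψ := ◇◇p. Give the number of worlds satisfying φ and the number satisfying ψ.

2 and 0

For □◇¬p:
w0: no successors, so □◇¬p holds vacuously. ✓
w1: no successors, so □◇¬p holds vacuously. ✓
w2: successors {w0}; ◇¬p there: w0:F. ✗
— 2 worlds.
For ◇◇p:
w0: no successors, so ◇◇p fails. ✗
w1: no successors, so ◇◇p fails. ✗
w2: successors {w0}; ◇p there: w0:F. ✗
— 0 worlds.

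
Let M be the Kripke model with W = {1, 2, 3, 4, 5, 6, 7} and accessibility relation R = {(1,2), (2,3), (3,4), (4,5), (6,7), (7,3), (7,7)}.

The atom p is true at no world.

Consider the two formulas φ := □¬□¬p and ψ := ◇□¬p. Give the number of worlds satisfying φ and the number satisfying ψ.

1 and 6

For □¬□¬p:
1: successors {2}; ¬□¬p there: 2:F. ✗
2: successors {3}; ¬□¬p there: 3:F. ✗
3: successors {4}; ¬□¬p there: 4:F. ✗
4: successors {5}; ¬□¬p there: 5:F. ✗
5: no successors, so □¬□¬p holds vacuously. ✓
6: successors {7}; ¬□¬p there: 7:F. ✗
7: successors {3, 7}; ¬□¬p there: 3:F, 7:F. ✗
— 1 world.
For ◇□¬p:
1: successors {2}; □¬p there: 2:T. ✓
2: successors {3}; □¬p there: 3:T. ✓
3: successors {4}; □¬p there: 4:T. ✓
4: successors {5}; □¬p there: 5:T. ✓
5: no successors, so ◇□¬p fails. ✗
6: successors {7}; □¬p there: 7:T. ✓
7: successors {3, 7}; □¬p there: 3:T, 7:T. ✓
— 6 worlds.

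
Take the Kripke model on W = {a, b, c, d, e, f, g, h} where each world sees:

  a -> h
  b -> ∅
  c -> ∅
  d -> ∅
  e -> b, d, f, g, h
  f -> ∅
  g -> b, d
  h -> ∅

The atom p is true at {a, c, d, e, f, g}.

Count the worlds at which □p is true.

a: successors {h}; p there: h:F. ✗
b: no successors, so □p holds vacuously. ✓
c: no successors, so □p holds vacuously. ✓
d: no successors, so □p holds vacuously. ✓
e: successors {b, d, f, g, h}; p there: b:F, d:T, f:T, g:T, h:F. ✗
f: no successors, so □p holds vacuously. ✓
g: successors {b, d}; p there: b:F, d:T. ✗
h: no successors, so □p holds vacuously. ✓
Satisfying worlds: {b, c, d, f, h}.

5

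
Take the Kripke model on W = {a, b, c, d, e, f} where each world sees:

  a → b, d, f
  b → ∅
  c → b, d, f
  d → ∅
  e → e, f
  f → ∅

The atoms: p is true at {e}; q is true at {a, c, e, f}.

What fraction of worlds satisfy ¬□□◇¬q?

1/6

a: □□◇¬q is T. ✗
b: □□◇¬q is T. ✗
c: □□◇¬q is T. ✗
d: □□◇¬q is T. ✗
e: □□◇¬q is F. ✓
f: □□◇¬q is T. ✗
That's 1 of 6 worlds, so 1/6.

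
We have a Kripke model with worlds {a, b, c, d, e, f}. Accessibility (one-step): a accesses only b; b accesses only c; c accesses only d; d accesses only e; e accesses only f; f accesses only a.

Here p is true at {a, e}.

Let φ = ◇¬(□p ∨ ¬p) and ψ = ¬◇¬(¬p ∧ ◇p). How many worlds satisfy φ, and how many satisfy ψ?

2 and 2

For ◇¬(□p ∨ ¬p):
a: successors {b}; ¬(□p ∨ ¬p) there: b:F. ✗
b: successors {c}; ¬(□p ∨ ¬p) there: c:F. ✗
c: successors {d}; ¬(□p ∨ ¬p) there: d:F. ✗
d: successors {e}; ¬(□p ∨ ¬p) there: e:T. ✓
e: successors {f}; ¬(□p ∨ ¬p) there: f:F. ✗
f: successors {a}; ¬(□p ∨ ¬p) there: a:T. ✓
— 2 worlds.
For ¬◇¬(¬p ∧ ◇p):
a: ◇¬(¬p ∧ ◇p) is T. ✗
b: ◇¬(¬p ∧ ◇p) is T. ✗
c: ◇¬(¬p ∧ ◇p) is F. ✓
d: ◇¬(¬p ∧ ◇p) is T. ✗
e: ◇¬(¬p ∧ ◇p) is F. ✓
f: ◇¬(¬p ∧ ◇p) is T. ✗
— 2 worlds.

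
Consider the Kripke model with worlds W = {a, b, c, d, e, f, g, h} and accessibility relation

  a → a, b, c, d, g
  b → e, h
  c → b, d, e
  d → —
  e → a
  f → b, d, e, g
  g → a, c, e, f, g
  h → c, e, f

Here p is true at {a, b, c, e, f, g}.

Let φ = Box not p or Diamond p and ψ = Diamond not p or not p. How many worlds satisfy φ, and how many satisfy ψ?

8 and 6

For Box not p or Diamond p:
a: Box not p is F, Diamond p is T. ✓
b: Box not p is F, Diamond p is T. ✓
c: Box not p is F, Diamond p is T. ✓
d: Box not p is T, Diamond p is F. ✓
e: Box not p is F, Diamond p is T. ✓
f: Box not p is F, Diamond p is T. ✓
g: Box not p is F, Diamond p is T. ✓
h: Box not p is F, Diamond p is T. ✓
— 8 worlds.
For Diamond not p or not p:
a: Diamond not p is T, not p is F. ✓
b: Diamond not p is T, not p is F. ✓
c: Diamond not p is T, not p is F. ✓
d: Diamond not p is F, not p is T. ✓
e: Diamond not p is F, not p is F. ✗
f: Diamond not p is T, not p is F. ✓
g: Diamond not p is F, not p is F. ✗
h: Diamond not p is F, not p is T. ✓
— 6 worlds.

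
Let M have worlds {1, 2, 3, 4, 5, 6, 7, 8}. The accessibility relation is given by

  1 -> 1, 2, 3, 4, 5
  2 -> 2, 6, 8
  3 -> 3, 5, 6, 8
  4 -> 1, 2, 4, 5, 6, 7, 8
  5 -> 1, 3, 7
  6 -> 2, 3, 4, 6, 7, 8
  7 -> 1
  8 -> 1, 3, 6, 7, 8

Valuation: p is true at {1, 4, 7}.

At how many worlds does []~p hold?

1: successors {1, 2, 3, 4, 5}; ~p there: 1:F, 2:T, 3:T, 4:F, 5:T. ✗
2: successors {2, 6, 8}; ~p there: 2:T, 6:T, 8:T. ✓
3: successors {3, 5, 6, 8}; ~p there: 3:T, 5:T, 6:T, 8:T. ✓
4: successors {1, 2, 4, 5, 6, 7, 8}; ~p there: 1:F, 2:T, 4:F, 5:T, 6:T, 7:F, 8:T. ✗
5: successors {1, 3, 7}; ~p there: 1:F, 3:T, 7:F. ✗
6: successors {2, 3, 4, 6, 7, 8}; ~p there: 2:T, 3:T, 4:F, 6:T, 7:F, 8:T. ✗
7: successors {1}; ~p there: 1:F. ✗
8: successors {1, 3, 6, 7, 8}; ~p there: 1:F, 3:T, 6:T, 7:F, 8:T. ✗
Satisfying worlds: {2, 3}.

2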